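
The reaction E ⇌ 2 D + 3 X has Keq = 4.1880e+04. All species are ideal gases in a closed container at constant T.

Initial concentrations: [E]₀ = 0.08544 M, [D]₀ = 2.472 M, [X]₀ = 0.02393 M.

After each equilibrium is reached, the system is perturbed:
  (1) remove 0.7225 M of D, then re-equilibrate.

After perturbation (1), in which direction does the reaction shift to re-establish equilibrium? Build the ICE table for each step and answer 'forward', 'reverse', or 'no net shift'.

Direction: forward

Q₀ = 9.8009e-04 vs Keq = 4.1880e+04 ⇒ Q<K, forward
Step 1:
                    E           D           X
  Initial     0.08544       2.472     0.02393
  Change     -0.08544      0.1709      0.2563
  Equil    3.6706e-06       2.643      0.2802
  solve Keq expr → x = 0.08544; check Q = 4.1880e+04
Then remove 0.7225 M of D.
Step 2:
                    E           D           X
  Initial  3.6706e-06        1.92      0.2802
  Change  -1.7325e-06  3.4649e-06  5.1974e-06
  Equil    1.9381e-06        1.92      0.2802
  solve Keq expr → x = 1.7325e-06; check Q = 4.1880e+04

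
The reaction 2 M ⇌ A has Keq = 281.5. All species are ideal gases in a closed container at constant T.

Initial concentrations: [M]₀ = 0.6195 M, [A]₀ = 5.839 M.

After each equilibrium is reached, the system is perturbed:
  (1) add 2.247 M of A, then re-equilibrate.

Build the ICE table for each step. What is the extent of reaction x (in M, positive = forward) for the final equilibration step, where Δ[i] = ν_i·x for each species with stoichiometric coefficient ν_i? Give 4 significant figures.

x = -0.01245 M

Q₀ = 15.21 vs Keq = 281.5 ⇒ Q<K, forward
Step 1:
                    M           A
  Initial      0.6195       5.839
  Change      -0.4726      0.2363
  Equil        0.1469       6.075
  solve Keq expr → x = 0.2363; check Q = 281.5
Then add 2.247 M of A.
Step 2:
                    M           A
  Initial      0.1469       8.322
  Change      0.02491    -0.01245
  Equil        0.1718        8.31
  solve Keq expr → x = -0.01245; check Q = 281.5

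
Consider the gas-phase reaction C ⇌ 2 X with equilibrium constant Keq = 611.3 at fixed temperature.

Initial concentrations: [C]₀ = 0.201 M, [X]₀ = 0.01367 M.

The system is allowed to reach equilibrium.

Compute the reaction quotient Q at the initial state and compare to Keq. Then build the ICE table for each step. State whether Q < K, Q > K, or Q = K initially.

Q₀ = 9.2970e-04 vs Keq = 611.3 ⇒ Q<K, forward
Step 1:
                    C           X
  Initial       0.201     0.01367
  Change      -0.2007      0.4014
  Equil    2.8188e-04      0.4151
  solve Keq expr → x = 0.2007; check Q = 611.3

Q₀ = 9.2970e-04; Q < K (proceeds forward)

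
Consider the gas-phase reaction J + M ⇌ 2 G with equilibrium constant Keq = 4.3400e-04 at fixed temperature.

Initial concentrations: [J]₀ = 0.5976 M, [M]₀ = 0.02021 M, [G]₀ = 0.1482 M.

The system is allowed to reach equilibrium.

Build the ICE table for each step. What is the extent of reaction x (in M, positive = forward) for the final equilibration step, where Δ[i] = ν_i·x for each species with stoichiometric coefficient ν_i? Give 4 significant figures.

x = -0.07152 M

Q₀ = 1.819 vs Keq = 4.3400e-04 ⇒ Q>K, reverse
Step 1:
                  J         M         G
  Initial    0.5976   0.02021    0.1482
  Change    0.07152   0.07152    -0.143
  Equil      0.6691   0.09173  0.005161
  solve Keq expr → x = -0.07152; check Q = 4.3400e-04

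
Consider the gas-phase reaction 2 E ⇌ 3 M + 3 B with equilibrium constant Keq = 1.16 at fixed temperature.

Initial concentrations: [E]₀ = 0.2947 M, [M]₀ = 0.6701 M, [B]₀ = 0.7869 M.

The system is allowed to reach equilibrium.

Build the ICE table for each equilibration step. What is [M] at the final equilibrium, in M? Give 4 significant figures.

[M]_eq = 0.6409 M

Q₀ = 1.688 vs Keq = 1.16 ⇒ Q>K, reverse
Step 1:
                    E           M           B
  I            0.2947      0.6701      0.7869
  C           0.01948    -0.02922    -0.02922
  E            0.3142      0.6409      0.7577
  solve Keq expr → x = -0.009738; check Q = 1.16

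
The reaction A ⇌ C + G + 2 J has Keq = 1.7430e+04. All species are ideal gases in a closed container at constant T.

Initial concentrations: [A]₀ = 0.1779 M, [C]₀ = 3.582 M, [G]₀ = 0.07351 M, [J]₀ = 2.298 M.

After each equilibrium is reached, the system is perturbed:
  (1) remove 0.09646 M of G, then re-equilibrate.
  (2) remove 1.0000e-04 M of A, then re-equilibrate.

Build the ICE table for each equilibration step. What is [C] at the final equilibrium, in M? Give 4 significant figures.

[C]_eq = 3.76 M

Q₀ = 7.816 vs Keq = 1.7430e+04 ⇒ Q<K, forward
Step 1:
                  A         C         G         J
  init       0.1779     3.582   0.07351     2.298
  Δ         -0.1775    0.1775    0.1775     0.355
  eq      3.8111e-04      3.76     0.251     2.653
  solve Keq expr → x = 0.1775; check Q = 1.7430e+04
Then remove 0.09646 M of G.
Step 2:
                  A         C         G         J
  init    3.8111e-04      3.76    0.1546     2.653
  Δ       -1.4616e-04 1.4616e-04 1.4616e-04 2.9232e-04
  eq      2.3495e-04      3.76    0.1547     2.653
  solve Keq expr → x = 1.4616e-04; check Q = 1.7430e+04
Then remove 1.0000e-04 M of A.
Step 3:
                  A         C         G         J
  init    1.3495e-04      3.76    0.1547     2.653
  Δ       9.9807e-05 -9.9807e-05 -9.9807e-05 -1.9961e-04
  eq      2.3475e-04      3.76    0.1546     2.653
  solve Keq expr → x = -9.9807e-05; check Q = 1.7430e+04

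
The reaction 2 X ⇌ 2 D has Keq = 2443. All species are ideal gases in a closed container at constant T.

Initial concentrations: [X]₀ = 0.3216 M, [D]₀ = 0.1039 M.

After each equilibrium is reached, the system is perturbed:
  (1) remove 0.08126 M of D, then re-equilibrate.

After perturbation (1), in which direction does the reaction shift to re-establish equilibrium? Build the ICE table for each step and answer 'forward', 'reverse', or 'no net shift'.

Direction: forward

Q₀ = 0.1044 vs Keq = 2443 ⇒ Q<K, forward
Step 1:
                   X          D
  I           0.3216     0.1039
  C          -0.3132     0.3132
  E         0.008438     0.4171
  solve Keq expr → x = 0.1566; check Q = 2443
Then remove 0.08126 M of D.
Step 2:
                   X          D
  I         0.008438     0.3358
  C        -0.001611   0.001611
  E         0.006827     0.3374
  solve Keq expr → x = 8.0572e-04; check Q = 2443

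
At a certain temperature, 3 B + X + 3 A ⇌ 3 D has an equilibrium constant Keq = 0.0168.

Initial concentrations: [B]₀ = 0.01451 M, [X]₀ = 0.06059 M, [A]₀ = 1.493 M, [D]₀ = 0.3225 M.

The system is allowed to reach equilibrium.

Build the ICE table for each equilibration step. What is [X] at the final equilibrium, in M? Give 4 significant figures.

Q₀ = 5.4451e+04 vs Keq = 0.0168 ⇒ Q>K, reverse
Step 1:
                    B           X           A           D
  Initial     0.01451     0.06059       1.493      0.3225
  Change        0.258     0.08602       0.258      -0.258
  Equil        0.2726      0.1466       1.751     0.06445
  solve Keq expr → x = -0.08602; check Q = 0.0168

[X]_eq = 0.1466 M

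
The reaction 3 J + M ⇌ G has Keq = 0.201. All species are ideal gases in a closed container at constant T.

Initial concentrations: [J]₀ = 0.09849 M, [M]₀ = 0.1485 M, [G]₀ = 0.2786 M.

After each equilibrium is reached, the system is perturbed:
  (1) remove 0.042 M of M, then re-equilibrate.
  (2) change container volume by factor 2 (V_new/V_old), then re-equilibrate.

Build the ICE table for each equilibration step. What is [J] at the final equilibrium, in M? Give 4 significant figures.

Q₀ = 1964 vs Keq = 0.201 ⇒ Q>K, reverse
Step 1:
                  J         M         G
  init      0.09849    0.1485    0.2786
  Δ           0.712    0.2373   -0.2373
  eq         0.8104    0.3858   0.04128
  solve Keq expr → x = -0.2373; check Q = 0.201
Then remove 0.042 M of M.
Step 2:
                  J         M         G
  init       0.8104    0.3438   0.04128
  Δ        0.008849   0.00295  -0.00295
  eq         0.8193    0.3468   0.03833
  solve Keq expr → x = -0.00295; check Q = 0.201
Then change container volume by factor 2 (V_new/V_old).
Step 3:
                  J         M         G
  init       0.4096    0.1734   0.01917
  Δ         0.04667   0.01556  -0.01556
  eq         0.4563    0.1889  0.003609
  solve Keq expr → x = -0.01556; check Q = 0.201

[J]_eq = 0.4563 M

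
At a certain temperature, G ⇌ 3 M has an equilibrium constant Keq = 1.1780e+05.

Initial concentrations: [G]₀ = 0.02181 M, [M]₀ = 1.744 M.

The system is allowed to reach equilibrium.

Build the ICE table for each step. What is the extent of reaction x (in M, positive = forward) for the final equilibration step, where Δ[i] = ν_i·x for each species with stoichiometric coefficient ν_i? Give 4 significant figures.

Q₀ = 243.2 vs Keq = 1.1780e+05 ⇒ Q<K, forward
Step 1:
                    G           M
  I           0.02181       1.744
  C          -0.02176     0.06528
  E        5.0277e-05       1.809
  solve Keq expr → x = 0.02176; check Q = 1.1780e+05

x = 0.02176 M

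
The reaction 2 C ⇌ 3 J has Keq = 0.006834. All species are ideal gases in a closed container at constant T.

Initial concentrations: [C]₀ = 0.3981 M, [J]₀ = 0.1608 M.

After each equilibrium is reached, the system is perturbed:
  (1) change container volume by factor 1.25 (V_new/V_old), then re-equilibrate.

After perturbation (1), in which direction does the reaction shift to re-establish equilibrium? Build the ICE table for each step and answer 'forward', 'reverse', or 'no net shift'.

Direction: forward

Q₀ = 0.02623 vs Keq = 0.006834 ⇒ Q>K, reverse
Step 1:
                  C         J
  Initial    0.3981    0.1608
  Change     0.0348   -0.0522
  Equil      0.4329    0.1086
  solve Keq expr → x = -0.0174; check Q = 0.006834
Then change container volume by factor 1.25 (V_new/V_old).
Step 2:
                  C         J
  Initial    0.3463   0.08688
  Change  -0.003992  0.005988
  Equil      0.3423   0.09287
  solve Keq expr → x = 0.001996; check Q = 0.006834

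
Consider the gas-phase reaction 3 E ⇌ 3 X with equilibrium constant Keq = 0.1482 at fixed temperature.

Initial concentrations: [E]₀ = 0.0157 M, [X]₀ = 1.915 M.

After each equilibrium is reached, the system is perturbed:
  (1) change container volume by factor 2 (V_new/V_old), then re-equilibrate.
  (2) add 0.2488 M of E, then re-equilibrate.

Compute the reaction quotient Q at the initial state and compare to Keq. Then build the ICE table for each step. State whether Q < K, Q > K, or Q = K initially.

Q₀ = 1.8147e+06; Q > K (proceeds reverse)

Q₀ = 1.8147e+06 vs Keq = 0.1482 ⇒ Q>K, reverse
Step 1:
                   E          X
  Initial     0.0157      1.915
  Change       1.247     -1.247
  Equil        1.263     0.6681
  solve Keq expr → x = -0.4156; check Q = 0.1482
Then change container volume by factor 2 (V_new/V_old).
Step 2:
                   E          X
  Initial     0.6313     0.3341
  Change           0          0
  Equil       0.6313     0.3341
  solve Keq expr → x = 0; check Q = 0.1482
Then add 0.2488 M of E.
Step 3:
                   E          X
  Initial     0.8801     0.3341
  Change     -0.0861     0.0861
  Equil        0.794     0.4202
  solve Keq expr → x = 0.0287; check Q = 0.1482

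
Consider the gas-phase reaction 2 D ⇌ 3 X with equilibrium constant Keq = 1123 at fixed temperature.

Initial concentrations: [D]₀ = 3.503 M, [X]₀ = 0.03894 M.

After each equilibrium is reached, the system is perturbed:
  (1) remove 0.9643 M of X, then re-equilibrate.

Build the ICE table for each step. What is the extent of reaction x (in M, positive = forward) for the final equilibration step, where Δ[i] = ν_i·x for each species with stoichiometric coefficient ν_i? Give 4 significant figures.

x = 0.03966 M

Q₀ = 4.8118e-06 vs Keq = 1123 ⇒ Q<K, forward
Step 1:
                    D           X
  I             3.503     0.03894
  C            -3.187       4.781
  E            0.3158        4.82
  solve Keq expr → x = 1.594; check Q = 1123
Then remove 0.9643 M of X.
Step 2:
                    D           X
  I            0.3158       3.856
  C          -0.07931       0.119
  E            0.2364       3.974
  solve Keq expr → x = 0.03966; check Q = 1123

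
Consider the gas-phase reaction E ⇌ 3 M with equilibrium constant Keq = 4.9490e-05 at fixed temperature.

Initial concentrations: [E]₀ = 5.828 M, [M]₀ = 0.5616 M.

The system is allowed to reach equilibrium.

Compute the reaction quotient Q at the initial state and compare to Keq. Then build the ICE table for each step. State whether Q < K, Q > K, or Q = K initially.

Q₀ = 0.03039; Q > K (proceeds reverse)

Q₀ = 0.03039 vs Keq = 4.9490e-05 ⇒ Q>K, reverse
Step 1:
                  E         M
  I           5.828    0.5616
  C           0.165   -0.4949
  E           5.993   0.06669
  solve Keq expr → x = -0.165; check Q = 4.9490e-05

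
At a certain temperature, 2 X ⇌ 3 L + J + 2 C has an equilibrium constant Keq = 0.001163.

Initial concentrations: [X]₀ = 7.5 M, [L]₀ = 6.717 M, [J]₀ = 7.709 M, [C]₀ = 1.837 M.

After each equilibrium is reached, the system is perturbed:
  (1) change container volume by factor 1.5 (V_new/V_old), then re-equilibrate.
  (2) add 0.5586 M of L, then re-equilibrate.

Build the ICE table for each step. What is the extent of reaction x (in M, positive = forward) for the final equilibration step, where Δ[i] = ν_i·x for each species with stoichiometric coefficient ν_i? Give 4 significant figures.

x = -0.002766 M

Q₀ = 140.2 vs Keq = 0.001163 ⇒ Q>K, reverse
Step 1:
                    X           L           J           C
  Initial         7.5       6.717       7.709       1.837
  Change        1.822      -2.733     -0.9108      -1.822
  Equil         9.322       3.984       6.798     0.01533
  solve Keq expr → x = -0.9108; check Q = 0.001163
Then change container volume by factor 1.5 (V_new/V_old).
Step 2:
                    X           L           J           C
  Initial       6.214       2.656       4.532     0.01022
  Change     -0.01247     0.01871    0.006236     0.01247
  Equil         6.202       2.675       4.538     0.02269
  solve Keq expr → x = 0.006236; check Q = 0.001163
Then add 0.5586 M of L.
Step 3:
                    X           L           J           C
  Initial       6.202       3.234       4.538     0.02269
  Change     0.005532   -0.008298   -0.002766   -0.005532
  Equil         6.208       3.225       4.536     0.01716
  solve Keq expr → x = -0.002766; check Q = 0.001163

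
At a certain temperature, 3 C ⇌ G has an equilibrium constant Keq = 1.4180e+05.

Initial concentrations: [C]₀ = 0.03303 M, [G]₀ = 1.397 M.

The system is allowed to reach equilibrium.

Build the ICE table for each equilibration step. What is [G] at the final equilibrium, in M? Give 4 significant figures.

[G]_eq = 1.401 M

Q₀ = 3.8768e+04 vs Keq = 1.4180e+05 ⇒ Q<K, forward
Step 1:
                   C          G
  I          0.03303      1.397
  C         -0.01157   0.003858
  E          0.02146      1.401
  solve Keq expr → x = 0.003858; check Q = 1.4180e+05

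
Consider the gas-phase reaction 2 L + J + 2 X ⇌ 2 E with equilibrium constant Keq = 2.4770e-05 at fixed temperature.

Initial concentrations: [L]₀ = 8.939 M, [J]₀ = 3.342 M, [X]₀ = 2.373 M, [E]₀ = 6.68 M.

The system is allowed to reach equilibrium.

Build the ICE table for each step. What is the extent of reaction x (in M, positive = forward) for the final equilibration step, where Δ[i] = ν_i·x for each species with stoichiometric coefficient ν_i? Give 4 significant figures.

x = -2.668 M

Q₀ = 0.02967 vs Keq = 2.4770e-05 ⇒ Q>K, reverse
Step 1:
                   L          J          X          E
  init         8.939      3.342      2.373       6.68
  Δ            5.337      2.668      5.337     -5.337
  eq           14.28       6.01       7.71      1.343
  solve Keq expr → x = -2.668; check Q = 2.4770e-05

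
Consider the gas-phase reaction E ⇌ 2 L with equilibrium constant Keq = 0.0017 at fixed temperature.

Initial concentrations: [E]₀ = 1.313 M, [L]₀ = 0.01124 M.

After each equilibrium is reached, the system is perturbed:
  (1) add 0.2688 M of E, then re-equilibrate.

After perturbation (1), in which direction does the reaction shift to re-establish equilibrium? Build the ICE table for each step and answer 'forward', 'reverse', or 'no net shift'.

Q₀ = 9.6221e-05 vs Keq = 0.0017 ⇒ Q<K, forward
Step 1:
                   E          L
  I            1.313    0.01124
  C         -0.01784    0.03568
  E            1.295    0.04692
  solve Keq expr → x = 0.01784; check Q = 0.0017
Then add 0.2688 M of E.
Step 2:
                   E          L
  I            1.564    0.04692
  C        -0.002301   0.004602
  E            1.562    0.05152
  solve Keq expr → x = 0.002301; check Q = 0.0017

Direction: forward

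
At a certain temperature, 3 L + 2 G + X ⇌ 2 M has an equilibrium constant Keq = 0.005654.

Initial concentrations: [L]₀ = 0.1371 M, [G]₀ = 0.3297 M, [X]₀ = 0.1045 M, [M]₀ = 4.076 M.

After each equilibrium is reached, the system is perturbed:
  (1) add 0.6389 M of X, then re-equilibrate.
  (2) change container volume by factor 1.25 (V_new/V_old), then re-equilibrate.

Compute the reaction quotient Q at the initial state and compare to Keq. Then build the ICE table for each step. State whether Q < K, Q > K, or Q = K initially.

Q₀ = 5.6755e+05 vs Keq = 0.005654 ⇒ Q>K, reverse
Step 1:
                   L          G          X          M
  init        0.1371     0.3297     0.1045      4.076
  Δ            3.591      2.394      1.197     -2.394
  eq           3.728      2.724      1.302      1.682
  solve Keq expr → x = -1.197; check Q = 0.005654
Then add 0.6389 M of X.
Step 2:
                   L          G          X          M
  init         3.728      2.724       1.94      1.682
  Δ          -0.1763    -0.1175   -0.05876     0.1175
  eq           3.552      2.606      1.882      1.799
  solve Keq expr → x = 0.05876; check Q = 0.005654
Then change container volume by factor 1.25 (V_new/V_old).
Step 3:
                   L          G          X          M
  init         2.842      2.085      1.505       1.44
  Δ           0.3159     0.2106     0.1053    -0.2106
  eq           3.157      2.296      1.611      1.229
  solve Keq expr → x = -0.1053; check Q = 0.005654

Q₀ = 5.6755e+05; Q > K (proceeds reverse)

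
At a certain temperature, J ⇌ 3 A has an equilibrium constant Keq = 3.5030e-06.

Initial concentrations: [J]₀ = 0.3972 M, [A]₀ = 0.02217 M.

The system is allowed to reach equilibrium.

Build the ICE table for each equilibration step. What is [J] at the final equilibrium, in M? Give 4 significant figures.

[J]_eq = 0.4009 M

Q₀ = 2.7434e-05 vs Keq = 3.5030e-06 ⇒ Q>K, reverse
Step 1:
                   J          A
  I           0.3972    0.02217
  C         0.003657   -0.01097
  E           0.4009     0.0112
  solve Keq expr → x = -0.003657; check Q = 3.5030e-06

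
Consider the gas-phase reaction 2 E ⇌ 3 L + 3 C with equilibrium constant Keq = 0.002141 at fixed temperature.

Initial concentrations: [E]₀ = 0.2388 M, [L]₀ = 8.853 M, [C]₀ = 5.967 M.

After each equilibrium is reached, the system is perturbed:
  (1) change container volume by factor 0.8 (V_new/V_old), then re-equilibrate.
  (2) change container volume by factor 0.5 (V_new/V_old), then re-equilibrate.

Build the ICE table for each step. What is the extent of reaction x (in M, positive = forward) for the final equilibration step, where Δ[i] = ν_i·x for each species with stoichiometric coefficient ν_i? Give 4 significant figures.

Q₀ = 2.5851e+06 vs Keq = 0.002141 ⇒ Q>K, reverse
Step 1:
                  E         L         C
  init       0.2388     8.853     5.967
  Δ           3.904    -5.856    -5.856
  eq          4.143     2.997    0.1109
  solve Keq expr → x = -1.952; check Q = 0.002141
Then change container volume by factor 0.8 (V_new/V_old).
Step 2:
                  E         L         C
  init        5.179     3.746    0.1387
  Δ         0.02295  -0.03442  -0.03442
  eq          5.202     3.712    0.1042
  solve Keq expr → x = -0.01147; check Q = 0.002141
Then change container volume by factor 0.5 (V_new/V_old).
Step 3:
                  E         L         C
  init         10.4     7.423    0.2085
  Δ          0.0826   -0.1239   -0.1239
  eq          10.49       7.3   0.08459
  solve Keq expr → x = -0.0413; check Q = 0.002141

x = -0.0413 M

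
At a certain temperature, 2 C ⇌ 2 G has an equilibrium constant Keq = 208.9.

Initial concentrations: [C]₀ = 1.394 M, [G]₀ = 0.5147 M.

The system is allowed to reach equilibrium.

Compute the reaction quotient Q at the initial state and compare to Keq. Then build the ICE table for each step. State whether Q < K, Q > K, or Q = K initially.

Q₀ = 0.1363; Q < K (proceeds forward)

Q₀ = 0.1363 vs Keq = 208.9 ⇒ Q<K, forward
Step 1:
                   C          G
  Initial      1.394     0.5147
  Change       -1.27       1.27
  Equil       0.1235      1.785
  solve Keq expr → x = 0.6352; check Q = 208.9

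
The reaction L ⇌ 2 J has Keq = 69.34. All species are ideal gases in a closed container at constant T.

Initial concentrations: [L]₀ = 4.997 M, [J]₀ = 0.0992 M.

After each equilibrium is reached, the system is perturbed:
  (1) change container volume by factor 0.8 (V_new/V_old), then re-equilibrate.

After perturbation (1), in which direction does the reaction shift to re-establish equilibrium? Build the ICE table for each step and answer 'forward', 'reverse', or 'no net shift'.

Direction: reverse

Q₀ = 0.001969 vs Keq = 69.34 ⇒ Q<K, forward
Step 1:
                   L          J
  init         4.997     0.0992
  Δ           -4.035      8.069
  eq          0.9623      8.169
  solve Keq expr → x = 4.035; check Q = 69.34
Then change container volume by factor 0.8 (V_new/V_old).
Step 2:
                   L          J
  init         1.203      10.21
  Δ           0.1906    -0.3811
  eq           1.393       9.83
  solve Keq expr → x = -0.1906; check Q = 69.34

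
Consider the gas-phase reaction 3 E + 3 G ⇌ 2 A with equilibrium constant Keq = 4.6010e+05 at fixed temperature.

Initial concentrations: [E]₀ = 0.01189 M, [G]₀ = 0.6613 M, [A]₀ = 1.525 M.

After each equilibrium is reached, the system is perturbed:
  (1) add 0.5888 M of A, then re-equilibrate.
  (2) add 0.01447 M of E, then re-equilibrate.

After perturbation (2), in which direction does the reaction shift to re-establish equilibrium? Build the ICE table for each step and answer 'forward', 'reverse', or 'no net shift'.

Q₀ = 4.7841e+06 vs Keq = 4.6010e+05 ⇒ Q>K, reverse
Step 1:
                  E         G         A
  I         0.01189    0.6613     1.525
  C         0.01344   0.01344 -0.008963
  E         0.02533    0.6747     1.516
  solve Keq expr → x = -0.004482; check Q = 4.6010e+05
Then add 0.5888 M of A.
Step 2:
                  E         G         A
  I         0.02533    0.6747     2.105
  C        0.005884  0.005884 -0.003922
  E         0.03122    0.6806     2.101
  solve Keq expr → x = -0.001961; check Q = 4.6010e+05
Then add 0.01447 M of E.
Step 3:
                  E         G         A
  I         0.04569    0.6806     2.101
  C        -0.01373  -0.01373  0.009156
  E         0.03195    0.6669      2.11
  solve Keq expr → x = 0.004578; check Q = 4.6010e+05

Direction: forward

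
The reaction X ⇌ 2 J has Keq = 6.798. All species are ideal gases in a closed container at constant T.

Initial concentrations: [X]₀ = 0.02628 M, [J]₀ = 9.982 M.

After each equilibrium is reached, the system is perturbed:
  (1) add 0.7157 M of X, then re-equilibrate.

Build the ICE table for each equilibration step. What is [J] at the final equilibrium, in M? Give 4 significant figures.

[J]_eq = 4.771 M

Q₀ = 3791 vs Keq = 6.798 ⇒ Q>K, reverse
Step 1:
                   X          J
  Initial    0.02628      9.982
  Change         2.8     -5.599
  Equil        2.826      4.383
  solve Keq expr → x = -2.8; check Q = 6.798
Then add 0.7157 M of X.
Step 2:
                   X          J
  Initial      3.542      4.383
  Change     -0.1938     0.3876
  Equil        3.348      4.771
  solve Keq expr → x = 0.1938; check Q = 6.798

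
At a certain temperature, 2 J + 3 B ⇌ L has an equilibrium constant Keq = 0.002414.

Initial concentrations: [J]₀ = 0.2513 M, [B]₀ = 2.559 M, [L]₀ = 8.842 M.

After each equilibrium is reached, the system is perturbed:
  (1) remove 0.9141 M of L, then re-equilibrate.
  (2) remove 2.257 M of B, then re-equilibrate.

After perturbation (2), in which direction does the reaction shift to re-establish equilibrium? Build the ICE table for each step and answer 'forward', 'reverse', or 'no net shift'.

Direction: reverse

Q₀ = 8.355 vs Keq = 0.002414 ⇒ Q>K, reverse
Step 1:
                    J           B           L
  I            0.2513       2.559       8.842
  C             2.851       4.276      -1.425
  E             3.102       6.835       7.417
  solve Keq expr → x = -1.425; check Q = 0.002414
Then remove 0.9141 M of L.
Step 2:
                    J           B           L
  I             3.102       6.835       6.503
  C          -0.09418     -0.1413     0.04709
  E             3.008       6.694        6.55
  solve Keq expr → x = 0.04709; check Q = 0.002414
Then remove 2.257 M of B.
Step 3:
                    J           B           L
  I             3.008       4.437        6.55
  C            0.7864        1.18     -0.3932
  E             3.794       5.616       6.156
  solve Keq expr → x = -0.3932; check Q = 0.002414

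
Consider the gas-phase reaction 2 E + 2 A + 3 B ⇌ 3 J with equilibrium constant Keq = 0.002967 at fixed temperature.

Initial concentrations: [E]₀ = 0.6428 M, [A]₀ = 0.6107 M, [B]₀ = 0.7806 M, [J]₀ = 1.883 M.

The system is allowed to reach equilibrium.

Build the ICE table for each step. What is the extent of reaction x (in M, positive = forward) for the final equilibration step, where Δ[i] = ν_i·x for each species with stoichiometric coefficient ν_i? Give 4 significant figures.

Q₀ = 91.09 vs Keq = 0.002967 ⇒ Q>K, reverse
Step 1:
                   E          A          B          J
  I           0.6428     0.6107     0.7806      1.883
  C           0.8978     0.8978      1.347     -1.347
  E            1.541      1.508      2.127     0.5363
  solve Keq expr → x = -0.4489; check Q = 0.002967

x = -0.4489 M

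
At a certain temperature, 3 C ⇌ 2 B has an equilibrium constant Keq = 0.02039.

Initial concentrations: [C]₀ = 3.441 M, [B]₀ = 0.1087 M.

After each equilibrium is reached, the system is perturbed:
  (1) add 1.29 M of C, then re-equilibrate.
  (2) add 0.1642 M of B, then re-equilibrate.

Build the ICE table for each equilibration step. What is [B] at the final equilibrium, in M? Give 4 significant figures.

[B]_eq = 0.9949 M

Q₀ = 2.9000e-04 vs Keq = 0.02039 ⇒ Q<K, forward
Step 1:
                  C         B
  I           3.441    0.1087
  C         -0.7713    0.5142
  E            2.67    0.6229
  solve Keq expr → x = 0.2571; check Q = 0.02039
Then add 1.29 M of C.
Step 2:
                  C         B
  I            3.96    0.6229
  C          -0.465      0.31
  E           3.495    0.9329
  solve Keq expr → x = 0.155; check Q = 0.02039
Then add 0.1642 M of B.
Step 3:
                  C         B
  I           3.495     1.097
  C          0.1533   -0.1022
  E           3.648    0.9949
  solve Keq expr → x = -0.05108; check Q = 0.02039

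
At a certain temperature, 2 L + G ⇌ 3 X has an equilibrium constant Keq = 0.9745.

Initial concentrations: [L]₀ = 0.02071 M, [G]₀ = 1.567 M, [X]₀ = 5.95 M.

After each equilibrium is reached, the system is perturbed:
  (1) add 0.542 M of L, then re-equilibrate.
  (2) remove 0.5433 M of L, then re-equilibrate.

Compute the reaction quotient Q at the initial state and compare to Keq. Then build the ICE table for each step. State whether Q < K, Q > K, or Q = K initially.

Q₀ = 3.1342e+05; Q > K (proceeds reverse)

Q₀ = 3.1342e+05 vs Keq = 0.9745 ⇒ Q>K, reverse
Step 1:
                    L           G           X
  init        0.02071       1.567        5.95
  Δ             2.332       1.166      -3.498
  eq            2.353       2.733       2.452
  solve Keq expr → x = -1.166; check Q = 0.9745
Then add 0.542 M of L.
Step 2:
                    L           G           X
  init          2.895       2.733       2.452
  Δ           -0.1566    -0.07828      0.2348
  eq            2.738       2.655       2.687
  solve Keq expr → x = 0.07828; check Q = 0.9745
Then remove 0.5433 M of L.
Step 3:
                    L           G           X
  init          2.195       2.655       2.687
  Δ            0.1569     0.07847     -0.2354
  eq            2.352       2.733       2.451
  solve Keq expr → x = -0.07847; check Q = 0.9745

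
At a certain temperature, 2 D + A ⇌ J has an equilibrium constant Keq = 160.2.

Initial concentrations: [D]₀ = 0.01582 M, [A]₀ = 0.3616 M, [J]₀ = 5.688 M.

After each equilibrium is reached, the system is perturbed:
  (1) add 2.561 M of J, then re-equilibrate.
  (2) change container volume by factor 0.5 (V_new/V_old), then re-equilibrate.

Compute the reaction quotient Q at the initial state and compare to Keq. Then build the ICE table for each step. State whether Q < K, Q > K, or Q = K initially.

Q₀ = 6.2852e+04 vs Keq = 160.2 ⇒ Q>K, reverse
Step 1:
                  D         A         J
  init      0.01582    0.3616     5.688
  Δ          0.2511    0.1256   -0.1256
  eq          0.267    0.4872     5.562
  solve Keq expr → x = -0.1256; check Q = 160.2
Then add 2.561 M of J.
Step 2:
                  D         A         J
  init        0.267    0.4872     8.123
  Δ         0.04759    0.0238   -0.0238
  eq         0.3146     0.511       8.1
  solve Keq expr → x = -0.0238; check Q = 160.2
Then change container volume by factor 0.5 (V_new/V_old).
Step 3:
                  D         A         J
  init       0.6291     1.022      16.2
  Δ         -0.2882   -0.1441    0.1441
  eq         0.3409    0.8778     16.34
  solve Keq expr → x = 0.1441; check Q = 160.2

Q₀ = 6.2852e+04; Q > K (proceeds reverse)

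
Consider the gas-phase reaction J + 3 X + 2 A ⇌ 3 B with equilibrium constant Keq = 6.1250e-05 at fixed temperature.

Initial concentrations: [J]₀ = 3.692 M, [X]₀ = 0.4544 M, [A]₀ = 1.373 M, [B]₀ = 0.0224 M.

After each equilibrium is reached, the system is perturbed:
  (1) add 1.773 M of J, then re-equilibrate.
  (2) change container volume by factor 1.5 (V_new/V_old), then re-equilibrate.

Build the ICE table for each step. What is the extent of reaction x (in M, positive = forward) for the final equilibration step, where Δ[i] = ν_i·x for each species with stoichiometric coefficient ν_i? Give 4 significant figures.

x = -0.002605 M

Q₀ = 1.7212e-05 vs Keq = 6.1250e-05 ⇒ Q<K, forward
Step 1:
                  J         X         A         B
  init        3.692    0.4544     1.373    0.0224
  Δ       -0.003618  -0.01085 -0.007236   0.01085
  eq          3.688    0.4435     1.366   0.03325
  solve Keq expr → x = 0.003618; check Q = 6.1250e-05
Then add 1.773 M of J.
Step 2:
                  J         X         A         B
  init        5.461    0.4435     1.366   0.03325
  Δ       -0.001411 -0.004232 -0.002821  0.004232
  eq           5.46    0.4393     1.363   0.03749
  solve Keq expr → x = 0.001411; check Q = 6.1250e-05
Then change container volume by factor 1.5 (V_new/V_old).
Step 3:
                  J         X         A         B
  init         3.64    0.2929    0.9086   0.02499
  Δ        0.002605  0.007816  0.005211 -0.007816
  eq          3.643    0.3007    0.9138   0.01717
  solve Keq expr → x = -0.002605; check Q = 6.1250e-05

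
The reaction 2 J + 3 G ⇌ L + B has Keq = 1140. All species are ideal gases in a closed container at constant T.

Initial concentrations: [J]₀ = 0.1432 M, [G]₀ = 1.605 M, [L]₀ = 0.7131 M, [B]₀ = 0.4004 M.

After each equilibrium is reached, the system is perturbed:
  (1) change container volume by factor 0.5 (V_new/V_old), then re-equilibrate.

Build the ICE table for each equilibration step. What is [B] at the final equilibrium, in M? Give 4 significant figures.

[B]_eq = 0.9401 M

Q₀ = 3.368 vs Keq = 1140 ⇒ Q<K, forward
Step 1:
                   J          G          L          B
  Initial     0.1432      1.605     0.7131     0.4004
  Change     -0.1325    -0.1987    0.06624    0.06624
  Equil      0.01071      1.406     0.7793     0.4666
  solve Keq expr → x = 0.06624; check Q = 1140
Then change container volume by factor 0.5 (V_new/V_old).
Step 2:
                   J          G          L          B
  Initial    0.02142      2.813      1.559     0.9333
  Change    -0.01372   -0.02058   0.006859   0.006859
  Equil     0.007702      2.792      1.566     0.9401
  solve Keq expr → x = 0.006859; check Q = 1140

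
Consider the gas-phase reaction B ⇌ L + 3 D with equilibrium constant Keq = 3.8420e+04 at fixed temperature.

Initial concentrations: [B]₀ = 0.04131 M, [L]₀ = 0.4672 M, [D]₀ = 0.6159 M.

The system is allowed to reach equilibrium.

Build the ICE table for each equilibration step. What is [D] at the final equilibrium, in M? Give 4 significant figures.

Q₀ = 2.642 vs Keq = 3.8420e+04 ⇒ Q<K, forward
Step 1:
                   B          L          D
  init       0.04131     0.4672     0.6159
  Δ          -0.0413     0.0413     0.1239
  eq      5.3593e-06     0.5085     0.7398
  solve Keq expr → x = 0.0413; check Q = 3.8420e+04

[D]_eq = 0.7398 M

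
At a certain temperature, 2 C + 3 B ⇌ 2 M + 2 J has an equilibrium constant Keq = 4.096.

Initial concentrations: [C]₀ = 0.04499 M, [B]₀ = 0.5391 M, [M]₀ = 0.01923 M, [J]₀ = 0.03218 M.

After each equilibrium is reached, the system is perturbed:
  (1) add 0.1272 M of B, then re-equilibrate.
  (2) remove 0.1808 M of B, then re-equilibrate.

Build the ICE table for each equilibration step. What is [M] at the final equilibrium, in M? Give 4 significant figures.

Q₀ = 0.001208 vs Keq = 4.096 ⇒ Q<K, forward
Step 1:
                   C          B          M          J
  init       0.04499     0.5391    0.01923    0.03218
  Δ         -0.03887   -0.05831    0.03887    0.03887
  eq        0.006118     0.4808     0.0581    0.07105
  solve Keq expr → x = 0.01944; check Q = 4.096
Then add 0.1272 M of B.
Step 2:
                   C          B          M          J
  init      0.006118      0.608     0.0581    0.07105
  Δ        -0.001575  -0.002362   0.001575   0.001575
  eq        0.004544     0.6056    0.05968    0.07263
  solve Keq expr → x = 7.8742e-04; check Q = 4.096
Then remove 0.1808 M of B.
Step 3:
                   C          B          M          J
  init      0.004544     0.4248    0.05968    0.07263
  Δ         0.002514   0.003771  -0.002514  -0.002514
  eq        0.007057     0.4286    0.05716    0.07011
  solve Keq expr → x = -0.001257; check Q = 4.096

[M]_eq = 0.05716 M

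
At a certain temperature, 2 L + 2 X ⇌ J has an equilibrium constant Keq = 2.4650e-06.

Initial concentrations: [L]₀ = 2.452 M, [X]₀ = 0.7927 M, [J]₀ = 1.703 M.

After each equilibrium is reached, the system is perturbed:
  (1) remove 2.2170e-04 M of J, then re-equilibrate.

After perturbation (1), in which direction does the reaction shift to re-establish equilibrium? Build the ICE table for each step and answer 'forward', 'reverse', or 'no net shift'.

Direction: forward

Q₀ = 0.4508 vs Keq = 2.4650e-06 ⇒ Q>K, reverse
Step 1:
                  L         X         J
  I           2.452    0.7927     1.703
  C           3.403     3.403    -1.702
  E           5.855     4.196  0.001488
  solve Keq expr → x = -1.702; check Q = 2.4650e-06
Then remove 2.2170e-04 M of J.
Step 2:
                  L         X         J
  I           5.855     4.196  0.001266
  C       -4.4232e-04 -4.4232e-04 2.2116e-04
  E           5.855     4.195  0.001487
  solve Keq expr → x = 2.2116e-04; check Q = 2.4650e-06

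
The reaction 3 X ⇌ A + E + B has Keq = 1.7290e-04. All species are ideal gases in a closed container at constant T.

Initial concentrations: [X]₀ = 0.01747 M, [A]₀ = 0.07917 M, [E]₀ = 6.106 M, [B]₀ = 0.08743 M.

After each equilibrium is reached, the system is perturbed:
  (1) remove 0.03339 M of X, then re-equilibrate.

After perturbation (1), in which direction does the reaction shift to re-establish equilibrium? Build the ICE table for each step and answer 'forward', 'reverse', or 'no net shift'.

Q₀ = 7927 vs Keq = 1.7290e-04 ⇒ Q>K, reverse
Step 1:
                   X          A          E          B
  init       0.01747    0.07917      6.106    0.08743
  Δ           0.2373   -0.07911   -0.07911   -0.07911
  eq          0.2548 5.7066e-05      6.027   0.008317
  solve Keq expr → x = -0.07911; check Q = 1.7290e-04
Then remove 0.03339 M of X.
Step 2:
                   X          A          E          B
  init        0.2214 5.7066e-05      6.027   0.008317
  Δ       5.8513e-05 -1.9504e-05 -1.9504e-05 -1.9504e-05
  eq          0.2215 3.7561e-05      6.027   0.008298
  solve Keq expr → x = -1.9504e-05; check Q = 1.7290e-04

Direction: reverse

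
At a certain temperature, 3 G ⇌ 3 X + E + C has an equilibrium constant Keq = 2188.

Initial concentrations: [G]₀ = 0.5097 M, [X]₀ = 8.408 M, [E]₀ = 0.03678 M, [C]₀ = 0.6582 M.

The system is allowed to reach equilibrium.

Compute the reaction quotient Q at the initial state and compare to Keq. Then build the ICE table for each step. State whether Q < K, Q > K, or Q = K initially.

Q₀ = 108.7 vs Keq = 2188 ⇒ Q<K, forward
Step 1:
                  G         X         E         C
  init       0.5097     8.408   0.03678    0.6582
  Δ          -0.222     0.222   0.07399   0.07399
  eq         0.2877      8.63    0.1108    0.7322
  solve Keq expr → x = 0.07399; check Q = 2188

Q₀ = 108.7; Q < K (proceeds forward)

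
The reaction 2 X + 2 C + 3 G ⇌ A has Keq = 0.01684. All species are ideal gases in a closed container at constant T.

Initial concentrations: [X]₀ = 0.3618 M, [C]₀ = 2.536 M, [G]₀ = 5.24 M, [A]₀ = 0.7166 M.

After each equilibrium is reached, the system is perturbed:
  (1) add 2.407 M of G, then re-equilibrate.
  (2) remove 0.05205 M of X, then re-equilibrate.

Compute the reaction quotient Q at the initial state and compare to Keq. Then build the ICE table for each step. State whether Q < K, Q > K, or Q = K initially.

Q₀ = 0.005916; Q < K (proceeds forward)

Q₀ = 0.005916 vs Keq = 0.01684 ⇒ Q<K, forward
Step 1:
                    X           C           G           A
  I            0.3618       2.536        5.24      0.7166
  C            -0.116      -0.116      -0.174     0.05801
  E            0.2458        2.42       5.066      0.7746
  solve Keq expr → x = 0.05801; check Q = 0.01684
Then add 2.407 M of G.
Step 2:
                    X           C           G           A
  I            0.2458        2.42       7.473      0.7746
  C          -0.09446    -0.09446     -0.1417     0.04723
  E            0.1513       2.326       7.331      0.8218
  solve Keq expr → x = 0.04723; check Q = 0.01684
Then remove 0.05205 M of X.
Step 3:
                    X           C           G           A
  I           0.09928       2.326       7.331      0.8218
  C           0.04511     0.04511     0.06767    -0.02256
  E            0.1444       2.371       7.399      0.7993
  solve Keq expr → x = -0.02256; check Q = 0.01684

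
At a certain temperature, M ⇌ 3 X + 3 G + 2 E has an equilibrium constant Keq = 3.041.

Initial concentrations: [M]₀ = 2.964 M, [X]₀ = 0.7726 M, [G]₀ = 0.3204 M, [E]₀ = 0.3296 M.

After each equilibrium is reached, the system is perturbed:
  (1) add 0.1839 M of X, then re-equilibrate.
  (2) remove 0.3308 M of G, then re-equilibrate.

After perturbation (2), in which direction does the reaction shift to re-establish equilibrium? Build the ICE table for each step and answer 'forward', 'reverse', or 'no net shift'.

Direction: forward

Q₀ = 5.5595e-04 vs Keq = 3.041 ⇒ Q<K, forward
Step 1:
                   M          X          G          E
  init         2.964     0.7726     0.3204     0.3296
  Δ          -0.3056     0.9169     0.9169     0.6112
  eq           2.658      1.689      1.237     0.9408
  solve Keq expr → x = 0.3056; check Q = 3.041
Then add 0.1839 M of X.
Step 2:
                   M          X          G          E
  init         2.658      1.873      1.237     0.9408
  Δ          0.01821   -0.05462   -0.05462   -0.03641
  eq           2.677      1.819      1.183     0.9044
  solve Keq expr → x = -0.01821; check Q = 3.041
Then remove 0.3308 M of G.
Step 3:
                   M          X          G          E
  init         2.677      1.819     0.8518     0.9044
  Δ         -0.05176     0.1553     0.1553     0.1035
  eq           2.625      1.974      1.007      1.008
  solve Keq expr → x = 0.05176; check Q = 3.041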